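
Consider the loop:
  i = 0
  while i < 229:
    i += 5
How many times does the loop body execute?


Starting at i = 0, each iteration adds 5.
Iterations until i >= 229:
  Iteration 1: i = 0 -> i = 5
  Iteration 2: i = 5 -> i = 10
  Iteration 3: i = 10 -> i = 15
  Iteration 4: i = 15 -> i = 20
  Iteration 5: i = 20 -> i = 25
  Iteration 6: i = 25 -> i = 30
  Iteration 7: i = 30 -> i = 35
  Iteration 8: i = 35 -> i = 40
  ... continuing ...
Total iterations = ceil(229/5) = 46


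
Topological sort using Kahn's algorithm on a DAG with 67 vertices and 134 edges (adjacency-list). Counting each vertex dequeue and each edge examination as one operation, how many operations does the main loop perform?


Kahn's algorithm:
  1. Compute in-degrees: O(V + E)
  2. Process queue: each vertex dequeued once (O(V))
     each edge examined once (O(E))
Total = V + E = 67 + 134 = 201


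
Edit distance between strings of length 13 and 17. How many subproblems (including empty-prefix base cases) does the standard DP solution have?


The table includes base cases (empty prefixes).
Rows: (m+1) = 14
Columns: (n+1) = 18
Total = 14 * 18 = 252


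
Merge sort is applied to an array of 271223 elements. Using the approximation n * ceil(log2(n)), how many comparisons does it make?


Merge sort divides the array into halves recursively.
Number of levels = ceil(log2(271223)) = 19
At each level, approximately n = 271223 comparisons are needed for merging.
Total comparisons ~ n * ceil(log2(n)) = 271223 * 19 = 5153237


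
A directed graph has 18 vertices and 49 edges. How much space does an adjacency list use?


Adjacency list: one list head per vertex + one entry per edge
Vertex heads: 18
Edge entries: 49
Total = 18 + 49 = 67


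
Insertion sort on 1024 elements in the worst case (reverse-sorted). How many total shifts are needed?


In the worst case (reverse-sorted), each element shifts past all previous:
  Element 1: 1 shifts
  Element 2: 2 shifts
  Element 3: 3 shifts
  Element 4: 4 shifts
  Element 5: 5 shifts
  ...
  Element 1023: 1023 shifts
Total = 1 + 2 + ... + 1023
= 1024*(1024-1)/2 = 523776


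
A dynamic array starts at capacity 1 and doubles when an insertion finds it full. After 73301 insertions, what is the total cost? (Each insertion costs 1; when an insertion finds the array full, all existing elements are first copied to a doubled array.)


Insertion cost: 73301 (one per element)
Resizes occur just before inserting elements 2, 3, 5, 9, ...
Elements copied at each resize: 1 + 2 + 4 + 8 + 16 + 32 + 64 + 128 + 256 + 512 + 1024 + 2048 + 4096 + 8192 + 16384 + 32768 + 65536
Sum of copies = 131071 (geometric series: 2^k - 1)
Total = 73301 + 131071 = 204372


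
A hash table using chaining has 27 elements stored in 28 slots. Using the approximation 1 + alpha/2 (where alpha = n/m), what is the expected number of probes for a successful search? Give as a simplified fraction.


Load factor alpha = n/m = 27/28
Expected probes = 1 + alpha/2 = 1 + 27/(2*28)
= 1 + 27/56
= 56/56 + 27/56
= 83/56


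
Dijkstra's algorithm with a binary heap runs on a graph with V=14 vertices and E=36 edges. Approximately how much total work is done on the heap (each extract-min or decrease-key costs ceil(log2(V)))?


Dijkstra with a binary heap: each vertex is extracted once, each edge may relax once.
Each heap operation costs O(log V).
V + E = 14 + 36 = 50
ceil(log2(14)) = 4 (since 2^3 = 8 < 14 <= 16 = 2^4)
Total heap work = (V+E) * ceil(log2(V)) = 50 * 4 = 200


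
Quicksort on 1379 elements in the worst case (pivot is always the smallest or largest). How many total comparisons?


In the worst case, each partition step picks the worst pivot:
  Partition 1: 1378 comparisons (n-1 elements to compare)
  Partition 2: 1377 comparisons
  Partition 3: 1376 comparisons
  Partition 4: 1375 comparisons
  Partition 5: 1374 comparisons
  ...
  Last partition: 0 comparisons
Total = (n-1) + (n-2) + ... + 1 + 0 = n*(n-1)/2
= 1379*1378/2 = 950131


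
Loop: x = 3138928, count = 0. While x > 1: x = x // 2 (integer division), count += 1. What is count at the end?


The variable x halves each step:
x = 3138928 -> 1569464 -> 784732 -> 392366 -> 196183 -> 98091 -> 49045 -> 24522 -> 12261 -> 6130 -> 3065 -> 1532 -> 766 -> 383 -> 191 -> 95 -> 47 -> 23 -> 11 -> 5 -> 2 -> 1
Number of halvings = floor(log2(3138928)) = 21


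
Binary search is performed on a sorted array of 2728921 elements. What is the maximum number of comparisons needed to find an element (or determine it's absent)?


Binary search halves the search space each comparison:
  Step 1: search space = 2728921 -> 1364460
  Step 2: search space = 1364460 -> 682230
  Step 3: search space = 682230 -> 341115
  Step 4: search space = 341115 -> 170557
  Step 5: search space = 170557 -> 85278
  Step 6: search space = 85278 -> 42639
  Step 7: search space = 42639 -> 21319
  Step 8: search space = 21319 -> 10659
  Step 9: search space = 10659 -> 5329
  Step 10: search space = 5329 -> 2664
  Step 11: search space = 2664 -> 1332
  Step 12: search space = 1332 -> 666
  Step 13: search space = 666 -> 333
  Step 14: search space = 333 -> 166
  Step 15: search space = 166 -> 83
  Step 16: search space = 83 -> 41
  Step 17: search space = 41 -> 20
  Step 18: search space = 20 -> 10
  Step 19: search space = 10 -> 5
  Step 20: search space = 5 -> 2
  Step 21: search space = 2 -> 1
  Step 22: search space = 1 (final check)
Maximum comparisons = floor(log2(2728921)) + 1 = 21 + 1 = 22


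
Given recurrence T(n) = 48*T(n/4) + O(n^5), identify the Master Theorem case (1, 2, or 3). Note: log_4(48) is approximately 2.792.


Master Theorem parameters: a=48, b=4, c=5
log_b(a) = 2.792
Compare b^c with a: 4^5 = 1024 > 48, so c > log_b(a).
Comparing c=5 vs log_b(a)=2.792:
5 > 2.792 => Case 3
Result: T(n) = O(n^5)
Master Theorem case = 3


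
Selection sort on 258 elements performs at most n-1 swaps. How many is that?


Each of the 257 passes places one element in its final position.
Pass 1: swap minimum into position 0
Pass 2: swap minimum of remaining into position 1
...
Pass 257: last two elements, one swap
Maximum swaps = 258 - 1 = 257


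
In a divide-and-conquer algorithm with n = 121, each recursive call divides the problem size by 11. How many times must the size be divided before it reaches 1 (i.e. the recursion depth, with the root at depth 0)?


Number of divisions = log_11(121)
Sizes: 121 -> 11 -> 1 (2 divisions)
Recursion depth = 2


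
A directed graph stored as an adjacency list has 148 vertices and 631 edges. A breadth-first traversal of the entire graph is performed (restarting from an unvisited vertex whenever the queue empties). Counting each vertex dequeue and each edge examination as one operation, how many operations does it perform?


A full BFS traversal dequeues each vertex once and examines each edge once.
Vertex visits: 148
Edge visits: 631
V + E = 148 + 631 = 779


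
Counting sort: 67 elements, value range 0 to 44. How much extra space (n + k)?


n = 67 (output array)
k = 45 (count array for 45 distinct values)
Extra space = 67 + 45 = 112


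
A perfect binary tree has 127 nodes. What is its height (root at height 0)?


For a perfect binary tree of height h: n = 2^(h+1) - 1, so h = log2(n+1) - 1.
  n + 1 = 128 = 2^7
  log2(128) = 7
  height = 7 - 1 = 6


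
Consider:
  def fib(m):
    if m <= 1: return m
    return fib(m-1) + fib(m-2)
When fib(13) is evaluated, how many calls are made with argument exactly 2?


Let N(m) = number of times fib(m) is called while evaluating fib(13).
N(13) = 1 (the initial call).
N(12) = 1 (only fib(13) calls it).
For 1 <= m <= 11: fib(m) is called by fib(m+1) and fib(m+2), so
  N(m) = N(m+1) + N(m+2).
fib(0) is called only by fib(2), so N(0) = N(2).
Walk down from m=13:
  N(13)=1, N(12)=1, N(11)=2, N(10)=3, N(9)=5, N(8)=8, N(7)=13, N(6)=21, N(5)=34, N(4)=55, N(3)=89, N(2)=144
N(2) = 144


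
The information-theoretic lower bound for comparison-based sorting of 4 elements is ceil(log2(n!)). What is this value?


A binary decision tree of height h has at most 2^h leaves and needs at least n! of them, so h >= ceil(log2(n!)).
Compute 4! as a running product:
  x2 = 2, x3 = 6, x4 = 24
4! = 24
Bracket between powers of 2:
  2^4 = 16 < 24 <= 32 = 2^5
So ceil(log2(4!)) = 5


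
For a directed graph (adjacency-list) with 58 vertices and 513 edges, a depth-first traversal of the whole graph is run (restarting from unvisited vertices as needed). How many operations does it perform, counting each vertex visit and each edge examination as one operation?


A full DFS traversal visits each vertex once and examines each edge once.
V = 58
E = 513
Sum = 58 + 513 = 571


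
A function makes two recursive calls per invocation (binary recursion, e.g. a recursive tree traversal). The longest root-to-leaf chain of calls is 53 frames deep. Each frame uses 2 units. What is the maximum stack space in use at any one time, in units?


Binary recursion: the two calls run one after the other, so only one root-to-leaf chain of frames is on the stack at a time.
Maximum depth (longest chain) = 53 frames
Each frame = 2 units
Max stack space = 53 * 2 = 106


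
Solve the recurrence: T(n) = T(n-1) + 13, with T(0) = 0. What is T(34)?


Unrolling the recurrence:
T(34) = T(33) + 13
       = T(32) + 13 + 13
       = T(31) + 13*3
       ...
       = T(0) + 13*34
       = 0 + 442 = 442


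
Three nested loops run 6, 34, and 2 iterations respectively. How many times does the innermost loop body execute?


Loop 1 (outermost): 6 iterations
Loop 2 (middle): 34 iterations per outer
Loop 3 (innermost): 2 iterations per middle
Total = 6 * 34 * 2 = 408


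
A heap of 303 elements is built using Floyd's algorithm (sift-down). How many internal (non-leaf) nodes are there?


Leaf nodes occupy roughly half the array.
Sift-down is called for each internal node, starting from the last one.
Internal nodes = floor(n/2) = floor(303/2) = 151


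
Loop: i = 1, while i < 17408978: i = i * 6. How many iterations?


i multiplies by 6 each step:
i = 1 -> 6 -> 36 -> 216 -> 1296 -> 7776 -> 46656 -> 279936 -> 1679616 -> 10077696 -> 60466176 (stop)
Iterations = ceil(log_6(17408978)) = 10


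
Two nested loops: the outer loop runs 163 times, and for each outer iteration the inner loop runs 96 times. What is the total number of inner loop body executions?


Outer loop: 163 iterations
Inner loop: 96 iterations per outer iteration
Total = 163 * 96 = 15648


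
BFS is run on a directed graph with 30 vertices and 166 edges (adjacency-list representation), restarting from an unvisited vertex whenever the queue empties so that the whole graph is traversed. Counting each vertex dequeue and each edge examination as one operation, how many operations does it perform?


A full BFS traversal dequeues each vertex exactly once and examines each directed edge exactly once.
V = 30 (vertex processing cost)
E = 166 (edge examination cost)
Total operations proportional to V + E = 30 + 166 = 196


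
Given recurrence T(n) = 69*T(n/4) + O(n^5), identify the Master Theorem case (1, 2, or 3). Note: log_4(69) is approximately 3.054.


Master Theorem parameters: a=69, b=4, c=5
log_b(a) = 3.054
Compare b^c with a: 4^5 = 1024 > 69, so c > log_b(a).
Comparing c=5 vs log_b(a)=3.054:
5 > 3.054 => Case 3
Result: T(n) = O(n^5)
Master Theorem case = 3


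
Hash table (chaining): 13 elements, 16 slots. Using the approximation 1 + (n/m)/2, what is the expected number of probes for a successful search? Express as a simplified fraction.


Computing expected probes:
alpha = 13/16
= 1 + alpha/2
= 1 + 13/(2*16)
= (2*16 + 13) / (2*16)
= 45/32


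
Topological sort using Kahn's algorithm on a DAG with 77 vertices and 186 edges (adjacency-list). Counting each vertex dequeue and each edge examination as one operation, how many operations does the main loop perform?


Kahn's algorithm:
  1. Compute in-degrees: O(V + E)
  2. Process queue: each vertex dequeued once (O(V))
     each edge examined once (O(E))
Total = V + E = 77 + 186 = 263


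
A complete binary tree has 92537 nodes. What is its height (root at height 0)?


In a complete binary tree, level k holds nodes 2^k .. 2^(k+1)-1 (1-indexed).
Height = floor(log2(n)) = floor(log2(92537)) = 16
Check: 2^16 = 65536 <= 92537 < 131072 = 2^17


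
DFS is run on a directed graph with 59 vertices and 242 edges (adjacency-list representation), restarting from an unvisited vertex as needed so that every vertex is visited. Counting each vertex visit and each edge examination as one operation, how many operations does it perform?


A full DFS traversal processes each vertex exactly once (push/pop on stack).
Each directed edge is examined once.
V = 59, E = 242
V + E = 301


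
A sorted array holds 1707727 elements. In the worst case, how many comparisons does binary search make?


Halving sequence: 1707727 -> 853863 -> 426931 -> 213465 -> 106732 -> 53366 -> 26683 -> 13341 -> 6670 -> 3335 -> 1667 -> 833 -> 416 -> 208 -> 104 -> 52 -> 26 -> 13 -> 6 -> 3 -> 1
Number of halvings = 20
Max comparisons = 20 + 1 = 21


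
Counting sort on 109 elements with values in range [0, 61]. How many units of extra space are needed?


Output array size: 109 (to store sorted result)
Count array size: 62 (one slot per possible value, range 0 to 61)
Total extra space = 109 + 62 = 171


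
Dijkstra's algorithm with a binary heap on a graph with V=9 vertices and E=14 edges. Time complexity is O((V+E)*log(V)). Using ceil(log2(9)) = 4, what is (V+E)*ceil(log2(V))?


Dijkstra with a binary heap: each vertex is extracted once, each edge may relax once.
Each heap operation costs O(log V).
V + E = 9 + 14 = 23
ceil(log2(9)) = 4 (since 2^3 = 8 < 9 <= 16 = 2^4)
Total heap work = (V+E) * ceil(log2(V)) = 23 * 4 = 92


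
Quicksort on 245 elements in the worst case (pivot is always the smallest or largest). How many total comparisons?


In the worst case, each partition step picks the worst pivot:
  Partition 1: 244 comparisons (n-1 elements to compare)
  Partition 2: 243 comparisons
  Partition 3: 242 comparisons
  Partition 4: 241 comparisons
  Partition 5: 240 comparisons
  ...
  Last partition: 0 comparisons
Total = (n-1) + (n-2) + ... + 1 + 0 = n*(n-1)/2
= 245*244/2 = 29890


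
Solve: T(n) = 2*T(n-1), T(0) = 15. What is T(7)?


Unrolling:
T(7) = 2*T(6) = 2^2*T(5) = ... = 2^7*T(0)
= 2^7 * 15
= 128 * 15 = 1920


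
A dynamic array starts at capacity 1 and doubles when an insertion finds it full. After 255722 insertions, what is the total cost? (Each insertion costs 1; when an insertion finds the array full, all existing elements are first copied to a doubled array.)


Insertion cost: 255722 (one per element)
Resizes occur just before inserting elements 2, 3, 5, 9, ...
Elements copied at each resize: 1 + 2 + 4 + 8 + 16 + 32 + 64 + 128 + 256 + 512 + 1024 + 2048 + 4096 + 8192 + 16384 + 32768 + 65536 + 131072
Sum of copies = 262143 (geometric series: 2^k - 1)
Total = 255722 + 262143 = 517865


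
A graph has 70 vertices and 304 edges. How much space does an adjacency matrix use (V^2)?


Adjacency matrix: V x V grid of entries
Space = V^2 = 70^2 = 70 * 70 = 4900


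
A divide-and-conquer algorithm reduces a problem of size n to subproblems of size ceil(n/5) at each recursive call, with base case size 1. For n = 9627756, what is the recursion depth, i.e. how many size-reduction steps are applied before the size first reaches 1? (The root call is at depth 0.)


Each step divides the size by 5 (rounding up); after k steps the size is ceil(n/5^k), which equals 1 exactly when 5^k >= n.
So the depth is the smallest k with 5^k >= 9627756, i.e. ceil(log_5(9627756)).
5^9 = 1953125 < 9627756 <= 9765625 = 5^10
Recursion depth = 10


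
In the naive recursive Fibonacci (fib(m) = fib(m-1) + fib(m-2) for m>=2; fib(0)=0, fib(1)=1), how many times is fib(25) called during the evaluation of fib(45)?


Let N(m) = number of times fib(m) is called while evaluating fib(45).
N(45) = 1 (the initial call).
N(44) = 1 (only fib(45) calls it).
For 1 <= m <= 43: fib(m) is called by fib(m+1) and fib(m+2), so
  N(m) = N(m+1) + N(m+2).
fib(0) is called only by fib(2), so N(0) = N(2).
Walk down from m=45:
  N(45)=1, N(44)=1, N(43)=2, N(42)=3, N(41)=5, N(40)=8, N(39)=13, N(38)=21, N(37)=34, N(36)=55, N(35)=89, N(34)=144, N(33)=233, N(32)=377, N(31)=610, N(30)=987, N(29)=1597, N(28)=2584, N(27)=4181, N(26)=6765, N(25)=10946
N(25) = 10946


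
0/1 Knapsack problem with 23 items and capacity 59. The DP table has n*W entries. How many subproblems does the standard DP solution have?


The DP table is indexed by (item, capacity).
Rows: 23 items
Columns: 59 capacity values (1 to W)
Total subproblems = 23 * 59 = 1357


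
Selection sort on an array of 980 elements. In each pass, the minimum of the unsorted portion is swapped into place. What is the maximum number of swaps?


Selection sort performs one swap per pass:
  Pass 1: find min in positions 0 to 979, swap with position 0
  Pass 2: find min in positions 1 to 979, swap with position 1
  Pass 3: find min in positions 2 to 979, swap with position 2
  Pass 4: find min in positions 3 to 979, swap with position 3
  Pass 5: find min in positions 4 to 979, swap with position 4
  ... (974 more passes)
Total passes (and swaps) = n - 1 = 980 - 1 = 979


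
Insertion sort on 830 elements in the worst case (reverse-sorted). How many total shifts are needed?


In the worst case (reverse-sorted), each element shifts past all previous:
  Element 1: 1 shifts
  Element 2: 2 shifts
  Element 3: 3 shifts
  Element 4: 4 shifts
  Element 5: 5 shifts
  ...
  Element 829: 829 shifts
Total = 1 + 2 + ... + 829
= 830*(830-1)/2 = 344035


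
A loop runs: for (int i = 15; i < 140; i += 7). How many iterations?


Loop starts at i = 15, increments by 7, stops when i >= 140.
Number of iterations = ceil((140 - 15) / 7)
= ceil(125 / 7)
= 18


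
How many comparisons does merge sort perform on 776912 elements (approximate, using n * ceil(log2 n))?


Recursion depth: ceil(log2(776912)) = 20
Each recursion level merges n = 776912 elements
Total = 776912 * 20 = 15538240


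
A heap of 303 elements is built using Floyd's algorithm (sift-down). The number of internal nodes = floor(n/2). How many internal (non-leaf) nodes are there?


Leaf nodes occupy roughly half the array.
Sift-down is called for each internal node, starting from the last one.
Internal nodes = floor(n/2) = floor(303/2) = 151


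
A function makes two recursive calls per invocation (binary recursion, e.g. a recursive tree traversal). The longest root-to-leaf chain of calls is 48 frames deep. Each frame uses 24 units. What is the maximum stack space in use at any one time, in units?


Binary recursion: the two calls run one after the other, so only one root-to-leaf chain of frames is on the stack at a time.
Maximum depth (longest chain) = 48 frames
Each frame = 24 units
Max stack space = 48 * 24 = 1152


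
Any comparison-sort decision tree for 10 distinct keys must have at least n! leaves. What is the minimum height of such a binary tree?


A binary decision tree of height h has at most 2^h leaves and needs at least n! of them, so h >= ceil(log2(n!)).
Compute 10! as a running product:
  x2 = 2, x3 = 6, x4 = 24, x5 = 120
  x6 = 720, x7 = 5040, x8 = 40320, x9 = 362880
  x10 = 3628800
10! = 3628800
Bracket between powers of 2:
  2^21 = 2097152 < 3628800 <= 4194304 = 2^22
So ceil(log2(10!)) = 22


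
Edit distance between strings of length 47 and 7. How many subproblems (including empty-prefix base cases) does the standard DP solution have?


The table includes base cases (empty prefixes).
Rows: (m+1) = 48
Columns: (n+1) = 8
Total = 48 * 8 = 384


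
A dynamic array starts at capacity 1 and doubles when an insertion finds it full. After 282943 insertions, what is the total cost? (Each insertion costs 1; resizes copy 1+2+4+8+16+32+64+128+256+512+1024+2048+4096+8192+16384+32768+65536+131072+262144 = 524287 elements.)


Insertion cost: 282943 (one per element)
Resizes occur just before inserting elements 2, 3, 5, 9, ...
Elements copied at each resize: 1 + 2 + 4 + 8 + 16 + 32 + 64 + 128 + 256 + 512 + 1024 + 2048 + 4096 + 8192 + 16384 + 32768 + 65536 + 131072 + 262144
Sum of copies = 524287 (geometric series: 2^k - 1)
Total = 282943 + 524287 = 807230


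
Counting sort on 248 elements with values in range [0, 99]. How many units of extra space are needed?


Output array size: 248 (to store sorted result)
Count array size: 100 (one slot per possible value, range 0 to 99)
Total extra space = 248 + 100 = 348


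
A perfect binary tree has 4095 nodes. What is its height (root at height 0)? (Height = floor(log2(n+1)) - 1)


For a perfect binary tree of height h: n = 2^(h+1) - 1, so h = log2(n+1) - 1.
  n + 1 = 4096 = 2^12
  log2(4096) = 12
  height = 12 - 1 = 11


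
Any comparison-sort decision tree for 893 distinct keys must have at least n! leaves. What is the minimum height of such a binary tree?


A binary decision tree of height h has at most 2^h leaves and needs at least n! of them, so h >= ceil(log2(n!)).
893! is far too large to multiply out, so use Stirling's series:
  ln(n!) ~ n ln n - n + (1/2) ln(2 pi n) + 1/(12n)  (error below 1/(360 n^3), negligible here)
  ln(893) = 6.7945866
  n ln n = 893 * 6.7945866 = 6067.5658
  (1/2) ln(2 pi * 893) = (1/2) ln(5610.8845) = 4.3162
  1/(12*893) = 0.0001
  ln(893!) ~ 6067.5658 - 893 + 4.3162 + 0.0001 = 5178.8821
Convert to base 2: log2(893!) = 5178.8821 / ln 2 = 5178.8821 / 0.69314718 = 7471.5475
ceil(7471.5475) = 7472


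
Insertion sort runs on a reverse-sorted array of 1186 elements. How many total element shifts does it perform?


Sum of shifts = 1 + 2 + 3 + ... + 1185
= 1186 * 1185 / 2
= 1405410 / 2
= 702705


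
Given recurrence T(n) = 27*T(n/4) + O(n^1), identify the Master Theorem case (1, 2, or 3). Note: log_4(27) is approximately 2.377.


Master Theorem parameters: a=27, b=4, c=1
log_b(a) = 2.377
Compare b^c with a: 4^1 = 4 < 27, so c < log_b(a).
Comparing c=1 vs log_b(a)=2.377:
1 < 2.377 => Case 1
Result: T(n) = O(n^(log_4 27)) ~ O(n^2.377)
Master Theorem case = 1


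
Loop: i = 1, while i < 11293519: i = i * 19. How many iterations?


i multiplies by 19 each step:
i = 1 -> 19 -> 361 -> 6859 -> 130321 -> 2476099 -> 47045881 (stop)
Iterations = ceil(log_19(11293519)) = 6


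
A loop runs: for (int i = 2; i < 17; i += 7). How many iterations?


Loop starts at i = 2, increments by 7, stops when i >= 17.
Number of iterations = ceil((17 - 2) / 7)
= ceil(15 / 7)
= 3


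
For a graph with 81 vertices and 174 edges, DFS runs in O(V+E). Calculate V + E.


A full DFS traversal visits each vertex once and examines each edge once.
V = 81
E = 174
Sum = 81 + 174 = 255


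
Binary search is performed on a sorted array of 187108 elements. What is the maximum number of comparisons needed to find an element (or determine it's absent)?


Binary search halves the search space each comparison:
  Step 1: search space = 187108 -> 93554
  Step 2: search space = 93554 -> 46777
  Step 3: search space = 46777 -> 23388
  Step 4: search space = 23388 -> 11694
  Step 5: search space = 11694 -> 5847
  Step 6: search space = 5847 -> 2923
  Step 7: search space = 2923 -> 1461
  Step 8: search space = 1461 -> 730
  Step 9: search space = 730 -> 365
  Step 10: search space = 365 -> 182
  Step 11: search space = 182 -> 91
  Step 12: search space = 91 -> 45
  Step 13: search space = 45 -> 22
  Step 14: search space = 22 -> 11
  Step 15: search space = 11 -> 5
  Step 16: search space = 5 -> 2
  Step 17: search space = 2 -> 1
  Step 18: search space = 1 (final check)
Maximum comparisons = floor(log2(187108)) + 1 = 17 + 1 = 18


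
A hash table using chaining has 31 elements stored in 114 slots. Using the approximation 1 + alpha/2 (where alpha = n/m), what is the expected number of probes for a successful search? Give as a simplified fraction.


Load factor alpha = n/m = 31/114
Expected probes = 1 + alpha/2 = 1 + 31/(2*114)
= 1 + 31/228
= 228/228 + 31/228
= 259/228


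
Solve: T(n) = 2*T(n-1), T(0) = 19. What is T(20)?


Unrolling:
T(20) = 2*T(19) = 2^2*T(18) = ... = 2^20*T(0)
= 2^20 * 19
= 1048576 * 19 = 19922944


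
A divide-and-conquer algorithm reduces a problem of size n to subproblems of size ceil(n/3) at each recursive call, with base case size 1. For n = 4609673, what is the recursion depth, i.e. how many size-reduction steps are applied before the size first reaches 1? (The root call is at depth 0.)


Each step divides the size by 3 (rounding up); after k steps the size is ceil(n/3^k), which equals 1 exactly when 3^k >= n.
So the depth is the smallest k with 3^k >= 4609673, i.e. ceil(log_3(4609673)).
3^13 = 1594323 < 4609673 <= 4782969 = 3^14
Recursion depth = 14


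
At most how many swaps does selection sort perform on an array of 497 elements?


Each of the 496 passes places one element in its final position.
Pass 1: swap minimum into position 0
Pass 2: swap minimum of remaining into position 1
...
Pass 496: last two elements, one swap
Maximum swaps = 497 - 1 = 496


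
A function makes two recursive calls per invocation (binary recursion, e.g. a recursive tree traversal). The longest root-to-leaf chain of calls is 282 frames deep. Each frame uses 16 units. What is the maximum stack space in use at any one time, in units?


Binary recursion: the two calls run one after the other, so only one root-to-leaf chain of frames is on the stack at a time.
Maximum depth (longest chain) = 282 frames
Each frame = 16 units
Max stack space = 282 * 16 = 4512


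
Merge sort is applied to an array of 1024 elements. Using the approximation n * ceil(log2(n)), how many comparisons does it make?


Merge sort divides the array into halves recursively.
Number of levels = ceil(log2(1024)) = 10
At each level, approximately n = 1024 comparisons are needed for merging.
Total comparisons ~ n * ceil(log2(n)) = 1024 * 10 = 10240


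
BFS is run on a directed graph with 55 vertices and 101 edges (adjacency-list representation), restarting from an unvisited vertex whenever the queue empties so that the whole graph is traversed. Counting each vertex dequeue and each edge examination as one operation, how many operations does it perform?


A full BFS traversal dequeues each vertex exactly once and examines each directed edge exactly once.
V = 55 (vertex processing cost)
E = 101 (edge examination cost)
Total operations proportional to V + E = 55 + 101 = 156


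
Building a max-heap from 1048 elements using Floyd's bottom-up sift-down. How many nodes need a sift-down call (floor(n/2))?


In a heap of 1048 elements (0-indexed array):
  Last element index: 1047
  Parent of last element: floor((1047 - 1) / 2) = 523
  Internal nodes: indices 0 to 523
  Count = floor(1048/2) = 524


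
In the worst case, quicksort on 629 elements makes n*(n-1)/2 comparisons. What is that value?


Sum of comparisons per partition:
628 + 627 + ... + 1 + 0
= 629 * (629 - 1) / 2
= 629 * 628 / 2
= 197506


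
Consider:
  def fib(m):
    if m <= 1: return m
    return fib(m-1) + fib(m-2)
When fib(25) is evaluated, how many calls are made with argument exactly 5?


Let N(m) = number of times fib(m) is called while evaluating fib(25).
N(25) = 1 (the initial call).
N(24) = 1 (only fib(25) calls it).
For 1 <= m <= 23: fib(m) is called by fib(m+1) and fib(m+2), so
  N(m) = N(m+1) + N(m+2).
fib(0) is called only by fib(2), so N(0) = N(2).
Walk down from m=25:
  N(25)=1, N(24)=1, N(23)=2, N(22)=3, N(21)=5, N(20)=8, N(19)=13, N(18)=21, N(17)=34, N(16)=55, N(15)=89, N(14)=144, N(13)=233, N(12)=377, N(11)=610, N(10)=987, N(9)=1597, N(8)=2584, N(7)=4181, N(6)=6765, N(5)=10946
N(5) = 10946


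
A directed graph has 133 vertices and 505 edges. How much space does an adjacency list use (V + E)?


Adjacency list: one list head per vertex + one entry per edge
Vertex heads: 133
Edge entries: 505
Total = 133 + 505 = 638


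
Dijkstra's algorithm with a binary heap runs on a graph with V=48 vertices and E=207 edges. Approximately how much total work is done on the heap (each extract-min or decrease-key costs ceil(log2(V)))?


Dijkstra with a binary heap: each vertex is extracted once, each edge may relax once.
Each heap operation costs O(log V).
V + E = 48 + 207 = 255
ceil(log2(48)) = 6 (since 2^5 = 32 < 48 <= 64 = 2^6)
Total heap work = (V+E) * ceil(log2(V)) = 255 * 6 = 1530


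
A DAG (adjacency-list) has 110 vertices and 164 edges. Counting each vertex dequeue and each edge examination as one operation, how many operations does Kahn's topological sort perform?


V = 110 (vertex processing)
E = 164 (edge processing)
V + E = 110 + 164 = 274


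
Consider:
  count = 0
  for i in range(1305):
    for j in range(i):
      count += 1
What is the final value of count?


For each i, the inner loop runs i times:
  i=0: inner runs 0 times
  i=1: inner runs 1 time
  i=2: inner runs 2 times
  i=3: inner runs 3 times
  i=4: inner runs 4 times
  i=5: inner runs 5 times
  i=6: inner runs 6 times
  i=7: inner runs 7 times
  ...
Total = 0 + 1 + 2 + ... + 1304 = 1305*(1305-1)/2 = 850860


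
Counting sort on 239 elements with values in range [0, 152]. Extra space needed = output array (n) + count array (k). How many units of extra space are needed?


Output array size: 239 (to store sorted result)
Count array size: 153 (one slot per possible value, range 0 to 152)
Total extra space = 239 + 153 = 392


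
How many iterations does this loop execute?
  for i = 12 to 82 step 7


The loop variable i takes values starting at 12 and increments by 7 each iteration.
Sequence: i = 12, 19, 26, 33, 40, 47, 54, 61, 68, ...
The upper bound 82 is inclusive, so the count is floor((last - first) / step) + 1:
floor((82 - 12) / 7) + 1 = floor(70/7) + 1 = 10 + 1 = 11


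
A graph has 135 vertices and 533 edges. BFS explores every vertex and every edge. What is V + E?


A full BFS traversal dequeues each vertex once and examines each edge once.
Vertex visits: 135
Edge visits: 533
V + E = 135 + 533 = 668


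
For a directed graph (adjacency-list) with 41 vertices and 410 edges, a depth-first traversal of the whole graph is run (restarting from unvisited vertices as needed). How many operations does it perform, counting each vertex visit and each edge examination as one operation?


A full DFS traversal visits each vertex once and examines each edge once.
V = 41
E = 410
Sum = 41 + 410 = 451


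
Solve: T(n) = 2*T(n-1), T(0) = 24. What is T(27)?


Unrolling:
T(27) = 2*T(26) = 2^2*T(25) = ... = 2^27*T(0)
= 2^27 * 24
= 134217728 * 24 = 3221225472


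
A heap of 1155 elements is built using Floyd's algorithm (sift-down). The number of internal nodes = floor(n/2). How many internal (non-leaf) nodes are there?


Leaf nodes occupy roughly half the array.
Sift-down is called for each internal node, starting from the last one.
Internal nodes = floor(n/2) = floor(1155/2) = 577


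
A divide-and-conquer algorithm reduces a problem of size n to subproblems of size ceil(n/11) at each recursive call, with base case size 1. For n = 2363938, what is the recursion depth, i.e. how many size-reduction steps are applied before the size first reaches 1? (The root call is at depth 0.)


Each step divides the size by 11 (rounding up); after k steps the size is ceil(n/11^k), which equals 1 exactly when 11^k >= n.
So the depth is the smallest k with 11^k >= 2363938, i.e. ceil(log_11(2363938)).
11^6 = 1771561 < 2363938 <= 19487171 = 11^7
Recursion depth = 7


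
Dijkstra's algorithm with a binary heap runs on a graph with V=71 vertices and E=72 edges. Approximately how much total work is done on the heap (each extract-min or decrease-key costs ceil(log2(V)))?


Dijkstra with a binary heap: each vertex is extracted once, each edge may relax once.
Each heap operation costs O(log V).
V + E = 71 + 72 = 143
ceil(log2(71)) = 7 (since 2^6 = 64 < 71 <= 128 = 2^7)
Total heap work = (V+E) * ceil(log2(V)) = 143 * 7 = 1001


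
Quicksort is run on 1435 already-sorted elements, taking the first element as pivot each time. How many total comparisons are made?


Sum of comparisons per partition:
1434 + 1433 + ... + 1 + 0
= 1435 * (1435 - 1) / 2
= 1435 * 1434 / 2
= 1028895


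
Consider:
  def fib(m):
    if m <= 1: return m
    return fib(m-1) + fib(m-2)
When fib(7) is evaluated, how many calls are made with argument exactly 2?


Let N(m) = number of times fib(m) is called while evaluating fib(7).
N(7) = 1 (the initial call).
N(6) = 1 (only fib(7) calls it).
For 1 <= m <= 5: fib(m) is called by fib(m+1) and fib(m+2), so
  N(m) = N(m+1) + N(m+2).
fib(0) is called only by fib(2), so N(0) = N(2).
Walk down from m=7:
  N(7)=1, N(6)=1, N(5)=2, N(4)=3, N(3)=5, N(2)=8
N(2) = 8


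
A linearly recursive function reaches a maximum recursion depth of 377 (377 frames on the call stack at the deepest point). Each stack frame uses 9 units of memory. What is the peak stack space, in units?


Maximum recursion depth = 377 frames
Memory per frame = 9 units
Total stack space = depth * frame_size
= 377 * 9 = 3393


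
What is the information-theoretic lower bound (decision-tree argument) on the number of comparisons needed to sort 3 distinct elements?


A binary decision tree of height h has at most 2^h leaves and needs at least n! of them, so h >= ceil(log2(n!)).
Compute 3! as a running product:
  x2 = 2, x3 = 6
3! = 6
Bracket between powers of 2:
  2^2 = 4 < 6 <= 8 = 2^3
So ceil(log2(3!)) = 3


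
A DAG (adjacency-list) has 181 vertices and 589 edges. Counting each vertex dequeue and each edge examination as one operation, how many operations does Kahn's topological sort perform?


V = 181 (vertex processing)
E = 589 (edge processing)
V + E = 181 + 589 = 770


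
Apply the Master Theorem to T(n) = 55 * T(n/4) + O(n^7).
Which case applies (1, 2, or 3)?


The Master Theorem: T(n) = a*T(n/b) + O(n^c)
  a = 55, b = 4, c = 7
log_b(a) = log_4(55) ~ 2.891
Compare b^c with a: 4^7 = 16384 > 55, so c > log_b(a).
Since c > log_b(a), Case 3 applies.
T(n) = O(n^7)
Master Theorem case = 3


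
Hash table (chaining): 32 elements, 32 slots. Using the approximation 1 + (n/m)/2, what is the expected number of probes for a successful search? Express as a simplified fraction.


Computing expected probes:
alpha = 32/32
= 1 + alpha/2
= 1 + 32/(2*32)
= (2*32 + 32) / (2*32)
= 96/64 = 3/2


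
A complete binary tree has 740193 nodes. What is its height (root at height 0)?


In a complete binary tree, level k holds nodes 2^k .. 2^(k+1)-1 (1-indexed).
Height = floor(log2(n)) = floor(log2(740193)) = 19
Check: 2^19 = 524288 <= 740193 < 1048576 = 2^20


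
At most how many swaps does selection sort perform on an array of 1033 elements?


Each of the 1032 passes places one element in its final position.
Pass 1: swap minimum into position 0
Pass 2: swap minimum of remaining into position 1
...
Pass 1032: last two elements, one swap
Maximum swaps = 1033 - 1 = 1032


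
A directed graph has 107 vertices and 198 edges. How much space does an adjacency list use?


Adjacency list: one list head per vertex + one entry per edge
Vertex heads: 107
Edge entries: 198
Total = 107 + 198 = 305


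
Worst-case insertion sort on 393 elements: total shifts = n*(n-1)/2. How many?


Sum of shifts = 1 + 2 + 3 + ... + 392
= 393 * 392 / 2
= 154056 / 2
= 77028


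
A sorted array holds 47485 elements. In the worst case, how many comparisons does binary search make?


Halving sequence: 47485 -> 23742 -> 11871 -> 5935 -> 2967 -> 1483 -> 741 -> 370 -> 185 -> 92 -> 46 -> 23 -> 11 -> 5 -> 2 -> 1
Number of halvings = 15
Max comparisons = 15 + 1 = 16


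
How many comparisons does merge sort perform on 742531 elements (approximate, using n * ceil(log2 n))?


Recursion depth: ceil(log2(742531)) = 20
Each recursion level merges n = 742531 elements
Total = 742531 * 20 = 14850620


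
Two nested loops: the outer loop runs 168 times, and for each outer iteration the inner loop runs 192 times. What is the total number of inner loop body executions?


Outer loop: 168 iterations
Inner loop: 192 iterations per outer iteration
Total = 168 * 192 = 32256


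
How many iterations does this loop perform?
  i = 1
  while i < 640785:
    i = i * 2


The loop variable doubles each iteration:
i = 1 -> 2 -> 4 -> 8 -> 16 -> 32 -> 64 -> 128 -> 256 -> 512 -> 1024 -> 2048 -> 4096 -> 8192 -> 16384 -> 32768 -> 65536 -> 131072 -> 262144 -> 524288 -> 1048576 (stop, 1048576 >= 640785)
Number of doublings = ceil(log2(640785)) = 20


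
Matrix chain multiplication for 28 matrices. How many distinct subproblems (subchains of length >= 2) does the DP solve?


Subproblems are indexed by (i, j) where i < j.
Number of such pairs = n*(n-1)/2
= 28 * 27 / 2
= 378


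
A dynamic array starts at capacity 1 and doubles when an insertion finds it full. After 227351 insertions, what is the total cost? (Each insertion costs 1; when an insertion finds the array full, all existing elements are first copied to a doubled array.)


Insertion cost: 227351 (one per element)
Resizes occur just before inserting elements 2, 3, 5, 9, ...
Elements copied at each resize: 1 + 2 + 4 + 8 + 16 + 32 + 64 + 128 + 256 + 512 + 1024 + 2048 + 4096 + 8192 + 16384 + 32768 + 65536 + 131072
Sum of copies = 262143 (geometric series: 2^k - 1)
Total = 227351 + 262143 = 489494


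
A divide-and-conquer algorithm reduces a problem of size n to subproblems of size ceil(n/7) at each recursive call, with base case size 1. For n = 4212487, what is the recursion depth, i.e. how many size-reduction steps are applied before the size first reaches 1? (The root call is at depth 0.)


Each step divides the size by 7 (rounding up); after k steps the size is ceil(n/7^k), which equals 1 exactly when 7^k >= n.
So the depth is the smallest k with 7^k >= 4212487, i.e. ceil(log_7(4212487)).
7^7 = 823543 < 4212487 <= 5764801 = 7^8
Recursion depth = 8


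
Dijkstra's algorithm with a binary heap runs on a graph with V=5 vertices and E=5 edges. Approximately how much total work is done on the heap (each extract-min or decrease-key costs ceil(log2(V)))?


Dijkstra with a binary heap: each vertex is extracted once, each edge may relax once.
Each heap operation costs O(log V).
V + E = 5 + 5 = 10
ceil(log2(5)) = 3 (since 2^2 = 4 < 5 <= 8 = 2^3)
Total heap work = (V+E) * ceil(log2(V)) = 10 * 3 = 30


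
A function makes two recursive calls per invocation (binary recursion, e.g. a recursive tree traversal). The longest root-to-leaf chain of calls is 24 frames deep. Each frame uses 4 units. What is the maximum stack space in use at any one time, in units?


Binary recursion: the two calls run one after the other, so only one root-to-leaf chain of frames is on the stack at a time.
Maximum depth (longest chain) = 24 frames
Each frame = 4 units
Max stack space = 24 * 4 = 96


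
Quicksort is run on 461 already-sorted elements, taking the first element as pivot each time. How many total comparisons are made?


Sum of comparisons per partition:
460 + 459 + ... + 1 + 0
= 461 * (461 - 1) / 2
= 461 * 460 / 2
= 106030


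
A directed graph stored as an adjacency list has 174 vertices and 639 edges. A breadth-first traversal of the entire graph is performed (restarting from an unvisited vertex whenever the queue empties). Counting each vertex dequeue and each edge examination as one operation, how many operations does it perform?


A full BFS traversal dequeues each vertex once and examines each edge once.
Vertex visits: 174
Edge visits: 639
V + E = 174 + 639 = 813


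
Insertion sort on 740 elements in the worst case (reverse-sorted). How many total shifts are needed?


In the worst case (reverse-sorted), each element shifts past all previous:
  Element 1: 1 shifts
  Element 2: 2 shifts
  Element 3: 3 shifts
  Element 4: 4 shifts
  Element 5: 5 shifts
  ...
  Element 739: 739 shifts
Total = 1 + 2 + ... + 739
= 740*(740-1)/2 = 273430
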